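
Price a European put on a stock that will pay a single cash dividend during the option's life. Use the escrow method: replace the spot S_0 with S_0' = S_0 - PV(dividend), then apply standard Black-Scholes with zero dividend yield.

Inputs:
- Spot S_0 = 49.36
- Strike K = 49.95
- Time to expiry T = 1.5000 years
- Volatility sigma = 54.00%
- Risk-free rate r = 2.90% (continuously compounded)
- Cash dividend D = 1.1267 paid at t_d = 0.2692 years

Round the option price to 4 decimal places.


Answer: Price = 12.2379

Derivation:
PV(D) = D * exp(-r * t_d) = 1.1267 * 0.99222359 = 1.11793832
S_0' = S_0 - PV(D) = 49.3600 - 1.11793832 = 48.24206168
d1 = (ln(S_0'/K) + (r + sigma^2/2)*T) / (sigma*sqrt(T)) = 0.34384906
d2 = d1 - sigma*sqrt(T) = -0.31751317
exp(-rT) = 0.95743255
N(-d1) = 0.36547990; N(-d2) = 0.62457287
P = K * exp(-rT) * N(-d2) - S_0' * N(-d1) = 49.9500 * 0.95743255 * 0.62457287 - 48.24206168 * 0.36547990 = 12.2379


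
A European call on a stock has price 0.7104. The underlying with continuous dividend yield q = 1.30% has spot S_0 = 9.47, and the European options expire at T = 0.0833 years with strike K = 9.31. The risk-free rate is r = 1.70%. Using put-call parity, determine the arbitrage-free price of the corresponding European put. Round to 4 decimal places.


Put-call parity: C - P = S_0 * exp(-qT) - K * exp(-rT).
S_0 * exp(-qT) = 9.4700 * 0.99891769 = 9.45975049
K * exp(-rT) = 9.3100 * 0.99858490 = 9.29682544
P = C - S*exp(-qT) + K*exp(-rT)
P = 0.7104 - 9.45975049 + 9.29682544 = 0.5475

Answer: Put price = 0.5475


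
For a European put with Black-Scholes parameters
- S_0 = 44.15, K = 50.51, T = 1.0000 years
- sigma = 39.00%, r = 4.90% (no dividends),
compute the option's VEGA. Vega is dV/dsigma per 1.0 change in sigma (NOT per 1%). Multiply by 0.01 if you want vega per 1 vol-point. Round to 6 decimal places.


Answer: Vega = 17.608046

Derivation:
d1 = -0.0244318191; d2 = -0.4144318191
phi(d1) = 0.3988232311; exp(-qT) = 1.0000000000; exp(-rT) = 0.9521811297
Vega = S * exp(-qT) * phi(d1) * sqrt(T) = 44.1500 * 1.0000000000 * 0.3988232311 * 1.0000000000 = 17.608046


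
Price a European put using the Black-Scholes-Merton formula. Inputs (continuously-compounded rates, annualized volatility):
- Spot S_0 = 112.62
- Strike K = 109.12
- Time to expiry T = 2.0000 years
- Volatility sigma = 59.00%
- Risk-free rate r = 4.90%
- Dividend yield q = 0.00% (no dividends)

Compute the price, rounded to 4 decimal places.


d1 = (ln(S/K) + (r - q + 0.5*sigma^2) * T) / (sigma * sqrt(T)) = 0.57248219
d2 = d1 - sigma * sqrt(T) = -0.26190381
exp(-rT) = 0.90664890; exp(-qT) = 1.00000000
P = K * exp(-rT) * N(-d2) - S_0 * exp(-qT) * N(-d1)
N(-d1) = 0.28349767; N(-d2) = 0.60330220
P = 109.1200 * 0.90664890 * 0.60330220 - 112.6200 * 1.00000000 * 0.28349767 = 27.7593

Answer: Price = 27.7593


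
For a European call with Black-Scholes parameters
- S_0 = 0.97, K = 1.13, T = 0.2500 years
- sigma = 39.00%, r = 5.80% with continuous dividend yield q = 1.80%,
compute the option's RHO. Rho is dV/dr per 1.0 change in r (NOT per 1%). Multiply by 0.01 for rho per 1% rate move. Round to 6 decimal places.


d1 = -0.6341761036; d2 = -0.8291761036
phi(d1) = 0.3262705942; exp(-qT) = 0.9955101098; exp(-rT) = 0.9856046187
N(d2) = 0.2035023824
Rho = K*T*exp(-rT)*N(d2) = 1.1300 * 0.2500 * 0.9856046187 * 0.2035023824 = 0.056662

Answer: Rho = 0.056662


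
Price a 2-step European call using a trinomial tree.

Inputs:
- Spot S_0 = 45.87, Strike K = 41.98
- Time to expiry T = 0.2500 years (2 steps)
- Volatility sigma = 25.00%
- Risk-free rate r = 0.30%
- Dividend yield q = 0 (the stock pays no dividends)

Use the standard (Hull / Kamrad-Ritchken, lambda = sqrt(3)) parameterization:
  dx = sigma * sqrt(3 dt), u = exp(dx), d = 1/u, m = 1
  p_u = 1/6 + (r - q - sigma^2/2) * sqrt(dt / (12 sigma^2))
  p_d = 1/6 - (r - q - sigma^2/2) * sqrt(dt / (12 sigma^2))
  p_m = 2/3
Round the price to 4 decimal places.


Answer: Price = V(0,0) = 4.8037

Derivation:
dt = T/N = 0.125000; dx = sigma*sqrt(3*dt) = 0.153093
u = exp(dx) = 1.165433; d = 1/u = 0.858050
p_u = 0.155134, p_m = 0.666667, p_d = 0.178200
Discount per step: exp(-r*dt) = 0.999625
Stock lattice S(k, j) with j the centered position index:
  k=0: S(0,+0) = 45.8700
  k=1: S(1,-1) = 39.3587; S(1,+0) = 45.8700; S(1,+1) = 53.4584
  k=2: S(2,-2) = 33.7718; S(2,-1) = 39.3587; S(2,+0) = 45.8700; S(2,+1) = 53.4584; S(2,+2) = 62.3022
Terminal payoffs V(N, j) = max(S_T - K, 0):
  V(2,-2) = 0.000000; V(2,-1) = 0.000000; V(2,+0) = 3.890000; V(2,+1) = 11.478434; V(2,+2) = 20.322249
Backward induction: V(k, j) = exp(-r*dt) * [p_u * V(k+1, j+1) + p_m * V(k+1, j) + p_d * V(k+1, j-1)]
  V(1,-1) = exp(-r*dt) * [p_u*3.890000 + p_m*0.000000 + p_d*0.000000] = 0.603244
  V(1,+0) = exp(-r*dt) * [p_u*11.478434 + p_m*3.890000 + p_d*0.000000] = 4.372385
  V(1,+1) = exp(-r*dt) * [p_u*20.322249 + p_m*11.478434 + p_d*3.890000] = 11.493840
  V(0,+0) = exp(-r*dt) * [p_u*11.493840 + p_m*4.372385 + p_d*0.603244] = 4.803701


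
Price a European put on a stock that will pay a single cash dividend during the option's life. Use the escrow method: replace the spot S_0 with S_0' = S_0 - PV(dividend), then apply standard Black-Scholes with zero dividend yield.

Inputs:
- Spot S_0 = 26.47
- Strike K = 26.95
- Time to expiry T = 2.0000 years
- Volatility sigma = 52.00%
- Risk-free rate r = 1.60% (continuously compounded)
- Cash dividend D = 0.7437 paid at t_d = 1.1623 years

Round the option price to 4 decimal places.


PV(D) = D * exp(-r * t_d) = 0.7437 * 0.98157505 = 0.72999737
S_0' = S_0 - PV(D) = 26.4700 - 0.72999737 = 25.74000263
d1 = (ln(S_0'/K) + (r + sigma^2/2)*T) / (sigma*sqrt(T)) = 0.34874371
d2 = d1 - sigma*sqrt(T) = -0.38664734
exp(-rT) = 0.96850658
N(-d1) = 0.36364086; N(-d2) = 0.65049135
P = K * exp(-rT) * N(-d2) - S_0' * N(-d1) = 26.9500 * 0.96850658 * 0.65049135 - 25.74000263 * 0.36364086 = 7.6185

Answer: Price = 7.6185


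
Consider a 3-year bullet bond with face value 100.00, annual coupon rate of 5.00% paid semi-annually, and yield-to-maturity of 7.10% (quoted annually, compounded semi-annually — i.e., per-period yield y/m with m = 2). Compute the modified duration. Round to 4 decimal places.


Answer: Modified duration = 2.7202

Derivation:
Coupon per period c = face * coupon_rate / m = 2.500000
Periods per year m = 2; per-period yield y/m = 0.035500
Number of cashflows N = 6
Cashflows (t years, CF_t, discount factor 1/(1+y/m)^(m*t), PV):
  t = 0.5000: CF_t = 2.500000, DF = 0.965717, PV = 2.414293
  t = 1.0000: CF_t = 2.500000, DF = 0.932609, PV = 2.331524
  t = 1.5000: CF_t = 2.500000, DF = 0.900637, PV = 2.251592
  t = 2.0000: CF_t = 2.500000, DF = 0.869760, PV = 2.174401
  t = 2.5000: CF_t = 2.500000, DF = 0.839942, PV = 2.099856
  t = 3.0000: CF_t = 102.500000, DF = 0.811147, PV = 83.142532
Price P = sum_t PV_t = 94.414197
First compute Macaulay numerator sum_t t * PV_t:
  t * PV_t at t = 0.5000: 1.207146
  t * PV_t at t = 1.0000: 2.331524
  t * PV_t at t = 1.5000: 3.377388
  t * PV_t at t = 2.0000: 4.348802
  t * PV_t at t = 2.5000: 5.249640
  t * PV_t at t = 3.0000: 249.427596
Macaulay duration D = 265.942095 / 94.414197 = 2.816760
Modified duration = D / (1 + y/m) = 2.816760 / (1 + 0.035500) = 2.720193


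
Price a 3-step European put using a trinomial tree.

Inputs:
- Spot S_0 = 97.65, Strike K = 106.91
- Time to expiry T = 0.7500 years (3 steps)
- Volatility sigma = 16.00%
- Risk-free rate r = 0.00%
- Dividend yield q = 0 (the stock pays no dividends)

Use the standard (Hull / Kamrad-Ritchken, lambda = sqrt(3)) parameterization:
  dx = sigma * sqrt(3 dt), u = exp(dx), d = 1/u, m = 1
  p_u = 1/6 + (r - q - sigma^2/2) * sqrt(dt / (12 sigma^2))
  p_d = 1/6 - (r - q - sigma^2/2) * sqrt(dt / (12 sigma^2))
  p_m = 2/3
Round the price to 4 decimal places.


Answer: Price = V(0,0) = 11.6239

Derivation:
dt = T/N = 0.250000; dx = sigma*sqrt(3*dt) = 0.138564
u = exp(dx) = 1.148623; d = 1/u = 0.870607
p_u = 0.155120, p_m = 0.666667, p_d = 0.178214
Discount per step: exp(-r*dt) = 1.000000
Stock lattice S(k, j) with j the centered position index:
  k=0: S(0,+0) = 97.6500
  k=1: S(1,-1) = 85.0148; S(1,+0) = 97.6500; S(1,+1) = 112.1631
  k=2: S(2,-2) = 74.0145; S(2,-1) = 85.0148; S(2,+0) = 97.6500; S(2,+1) = 112.1631; S(2,+2) = 128.8331
  k=3: S(3,-3) = 64.4376; S(3,-2) = 74.0145; S(3,-1) = 85.0148; S(3,+0) = 97.6500; S(3,+1) = 112.1631; S(3,+2) = 128.8331; S(3,+3) = 147.9807
Terminal payoffs V(N, j) = max(K - S_T, 0):
  V(3,-3) = 42.472390; V(3,-2) = 32.895462; V(3,-1) = 21.895180; V(3,+0) = 9.260000; V(3,+1) = 0.000000; V(3,+2) = 0.000000; V(3,+3) = 0.000000
Backward induction: V(k, j) = exp(-r*dt) * [p_u * V(k+1, j+1) + p_m * V(k+1, j) + p_d * V(k+1, j-1)]
  V(2,-2) = exp(-r*dt) * [p_u*21.895180 + p_m*32.895462 + p_d*42.472390] = 32.895842
  V(2,-1) = exp(-r*dt) * [p_u*9.260000 + p_m*21.895180 + p_d*32.895462] = 21.895616
  V(2,+0) = exp(-r*dt) * [p_u*0.000000 + p_m*9.260000 + p_d*21.895180] = 10.075354
  V(2,+1) = exp(-r*dt) * [p_u*0.000000 + p_m*0.000000 + p_d*9.260000] = 1.650259
  V(2,+2) = exp(-r*dt) * [p_u*0.000000 + p_m*0.000000 + p_d*0.000000] = 0.000000
  V(1,-1) = exp(-r*dt) * [p_u*10.075354 + p_m*21.895616 + p_d*32.895842] = 22.022452
  V(1,+0) = exp(-r*dt) * [p_u*1.650259 + p_m*10.075354 + p_d*21.895616] = 10.874988
  V(1,+1) = exp(-r*dt) * [p_u*0.000000 + p_m*1.650259 + p_d*10.075354] = 2.895738
  V(0,+0) = exp(-r*dt) * [p_u*2.895738 + p_m*10.874988 + p_d*22.022452] = 11.623880


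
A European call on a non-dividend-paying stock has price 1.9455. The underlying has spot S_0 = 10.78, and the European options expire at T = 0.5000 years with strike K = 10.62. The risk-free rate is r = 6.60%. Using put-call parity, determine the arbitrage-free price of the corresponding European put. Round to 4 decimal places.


Answer: Put price = 1.4408

Derivation:
Put-call parity: C - P = S_0 * exp(-qT) - K * exp(-rT).
S_0 * exp(-qT) = 10.7800 * 1.00000000 = 10.78000000
K * exp(-rT) = 10.6200 * 0.96753856 = 10.27525950
P = C - S*exp(-qT) + K*exp(-rT)
P = 1.9455 - 10.78000000 + 10.27525950 = 1.4408


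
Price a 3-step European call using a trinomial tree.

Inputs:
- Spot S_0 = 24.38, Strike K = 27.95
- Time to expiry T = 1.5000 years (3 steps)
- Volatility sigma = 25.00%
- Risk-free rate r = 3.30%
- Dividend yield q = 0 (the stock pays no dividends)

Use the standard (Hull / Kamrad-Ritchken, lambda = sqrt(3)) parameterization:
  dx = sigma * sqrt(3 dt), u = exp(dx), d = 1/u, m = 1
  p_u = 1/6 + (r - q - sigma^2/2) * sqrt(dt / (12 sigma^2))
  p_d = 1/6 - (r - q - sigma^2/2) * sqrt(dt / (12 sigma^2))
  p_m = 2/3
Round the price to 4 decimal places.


dt = T/N = 0.500000; dx = sigma*sqrt(3*dt) = 0.306186
u = exp(dx) = 1.358235; d = 1/u = 0.736250
p_u = 0.168096, p_m = 0.666667, p_d = 0.165238
Discount per step: exp(-r*dt) = 0.983635
Stock lattice S(k, j) with j the centered position index:
  k=0: S(0,+0) = 24.3800
  k=1: S(1,-1) = 17.9498; S(1,+0) = 24.3800; S(1,+1) = 33.1138
  k=2: S(2,-2) = 13.2155; S(2,-1) = 17.9498; S(2,+0) = 24.3800; S(2,+1) = 33.1138; S(2,+2) = 44.9763
  k=3: S(3,-3) = 9.7299; S(3,-2) = 13.2155; S(3,-1) = 17.9498; S(3,+0) = 24.3800; S(3,+1) = 33.1138; S(3,+2) = 44.9763; S(3,+3) = 61.0884
Terminal payoffs V(N, j) = max(S_T - K, 0):
  V(3,-3) = 0.000000; V(3,-2) = 0.000000; V(3,-1) = 0.000000; V(3,+0) = 0.000000; V(3,+1) = 5.163774; V(3,+2) = 17.026294; V(3,+3) = 33.138387
Backward induction: V(k, j) = exp(-r*dt) * [p_u * V(k+1, j+1) + p_m * V(k+1, j) + p_d * V(k+1, j-1)]
  V(2,-2) = exp(-r*dt) * [p_u*0.000000 + p_m*0.000000 + p_d*0.000000] = 0.000000
  V(2,-1) = exp(-r*dt) * [p_u*0.000000 + p_m*0.000000 + p_d*0.000000] = 0.000000
  V(2,+0) = exp(-r*dt) * [p_u*5.163774 + p_m*0.000000 + p_d*0.000000] = 0.853803
  V(2,+1) = exp(-r*dt) * [p_u*17.026294 + p_m*5.163774 + p_d*0.000000] = 6.201389
  V(2,+2) = exp(-r*dt) * [p_u*33.138387 + p_m*17.026294 + p_d*5.163774] = 17.483655
  V(1,-1) = exp(-r*dt) * [p_u*0.853803 + p_m*0.000000 + p_d*0.000000] = 0.141172
  V(1,+0) = exp(-r*dt) * [p_u*6.201389 + p_m*0.853803 + p_d*0.000000] = 1.585254
  V(1,+1) = exp(-r*dt) * [p_u*17.483655 + p_m*6.201389 + p_d*0.853803] = 7.096205
  V(0,+0) = exp(-r*dt) * [p_u*7.096205 + p_m*1.585254 + p_d*0.141172] = 2.235806

Answer: Price = V(0,0) = 2.2358


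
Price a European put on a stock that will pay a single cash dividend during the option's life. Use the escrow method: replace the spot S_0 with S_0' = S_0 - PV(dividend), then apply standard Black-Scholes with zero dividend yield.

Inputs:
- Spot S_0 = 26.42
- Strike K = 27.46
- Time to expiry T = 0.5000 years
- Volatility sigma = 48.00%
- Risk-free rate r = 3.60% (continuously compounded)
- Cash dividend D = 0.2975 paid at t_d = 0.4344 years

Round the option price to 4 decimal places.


PV(D) = D * exp(-r * t_d) = 0.2975 * 0.98448324 = 0.29288377
S_0' = S_0 - PV(D) = 26.4200 - 0.29288377 = 26.12711623
d1 = (ln(S_0'/K) + (r + sigma^2/2)*T) / (sigma*sqrt(T)) = 0.07614158
d2 = d1 - sigma*sqrt(T) = -0.26326967
exp(-rT) = 0.98216103
N(-d1) = 0.46965323; N(-d2) = 0.60382863
P = K * exp(-rT) * N(-d2) - S_0' * N(-d1) = 27.4600 * 0.98216103 * 0.60382863 - 26.12711623 * 0.46965323 = 4.0147

Answer: Price = 4.0147


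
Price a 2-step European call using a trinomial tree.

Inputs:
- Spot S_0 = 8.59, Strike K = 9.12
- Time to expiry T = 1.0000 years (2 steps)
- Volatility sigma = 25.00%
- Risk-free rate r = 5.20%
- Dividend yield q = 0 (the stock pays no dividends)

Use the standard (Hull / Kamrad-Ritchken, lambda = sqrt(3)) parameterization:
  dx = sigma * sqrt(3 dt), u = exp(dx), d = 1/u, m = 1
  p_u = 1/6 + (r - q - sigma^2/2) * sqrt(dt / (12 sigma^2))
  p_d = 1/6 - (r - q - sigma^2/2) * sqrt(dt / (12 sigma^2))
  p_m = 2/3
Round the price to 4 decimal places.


Answer: Price = V(0,0) = 0.8073

Derivation:
dt = T/N = 0.500000; dx = sigma*sqrt(3*dt) = 0.306186
u = exp(dx) = 1.358235; d = 1/u = 0.736250
p_u = 0.183609, p_m = 0.666667, p_d = 0.149724
Discount per step: exp(-r*dt) = 0.974335
Stock lattice S(k, j) with j the centered position index:
  k=0: S(0,+0) = 8.5900
  k=1: S(1,-1) = 6.3244; S(1,+0) = 8.5900; S(1,+1) = 11.6672
  k=2: S(2,-2) = 4.6563; S(2,-1) = 6.3244; S(2,+0) = 8.5900; S(2,+1) = 11.6672; S(2,+2) = 15.8469
Terminal payoffs V(N, j) = max(S_T - K, 0):
  V(2,-2) = 0.000000; V(2,-1) = 0.000000; V(2,+0) = 0.000000; V(2,+1) = 2.547240; V(2,+2) = 6.726857
Backward induction: V(k, j) = exp(-r*dt) * [p_u * V(k+1, j+1) + p_m * V(k+1, j) + p_d * V(k+1, j-1)]
  V(1,-1) = exp(-r*dt) * [p_u*0.000000 + p_m*0.000000 + p_d*0.000000] = 0.000000
  V(1,+0) = exp(-r*dt) * [p_u*2.547240 + p_m*0.000000 + p_d*0.000000] = 0.455693
  V(1,+1) = exp(-r*dt) * [p_u*6.726857 + p_m*2.547240 + p_d*0.000000] = 2.857989
  V(0,+0) = exp(-r*dt) * [p_u*2.857989 + p_m*0.455693 + p_d*0.000000] = 0.807283


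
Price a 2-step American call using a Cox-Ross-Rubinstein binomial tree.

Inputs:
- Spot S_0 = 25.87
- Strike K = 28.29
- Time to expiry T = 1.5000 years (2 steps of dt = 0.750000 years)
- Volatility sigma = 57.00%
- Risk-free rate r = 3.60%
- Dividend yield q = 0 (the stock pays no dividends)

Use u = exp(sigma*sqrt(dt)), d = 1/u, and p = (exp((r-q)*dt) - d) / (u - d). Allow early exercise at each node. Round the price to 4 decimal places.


Answer: Price = V(0,0) = 6.4146

Derivation:
dt = T/N = 0.750000
u = exp(sigma*sqrt(dt)) = 1.638260; d = 1/u = 0.610404
p = (exp((r-q)*dt) - d) / (u - d) = 0.405664
Discount per step: exp(-r*dt) = 0.973361
Stock lattice S(k, i) with i counting down-moves:
  k=0: S(0,0) = 25.8700
  k=1: S(1,0) = 42.3818; S(1,1) = 15.7911
  k=2: S(2,0) = 69.4324; S(2,1) = 25.8700; S(2,2) = 9.6390
Terminal payoffs V(N, i) = max(S_T - K, 0):
  V(2,0) = 41.142354; V(2,1) = 0.000000; V(2,2) = 0.000000
Backward induction: V(k, i) = exp(-r*dt) * [p * V(k+1, i) + (1-p) * V(k+1, i+1)]; then take max(V_cont, immediate exercise) for American.
  V(1,0) = exp(-r*dt) * [p*41.142354 + (1-p)*0.000000] = 16.245366; exercise = 14.091777; V(1,0) = max -> 16.245366
  V(1,1) = exp(-r*dt) * [p*0.000000 + (1-p)*0.000000] = 0.000000; exercise = 0.000000; V(1,1) = max -> 0.000000
  V(0,0) = exp(-r*dt) * [p*16.245366 + (1-p)*0.000000] = 6.414604; exercise = 0.000000; V(0,0) = max -> 6.414604


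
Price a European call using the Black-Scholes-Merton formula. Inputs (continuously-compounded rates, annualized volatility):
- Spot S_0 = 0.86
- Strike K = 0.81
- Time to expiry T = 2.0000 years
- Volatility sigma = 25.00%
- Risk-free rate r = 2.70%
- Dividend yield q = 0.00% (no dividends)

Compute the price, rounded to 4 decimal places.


Answer: Price = 0.1663

Derivation:
d1 = (ln(S/K) + (r - q + 0.5*sigma^2) * T) / (sigma * sqrt(T)) = 0.49892929
d2 = d1 - sigma * sqrt(T) = 0.14537590
exp(-rT) = 0.94743211; exp(-qT) = 1.00000000
C = S_0 * exp(-qT) * N(d1) - K * exp(-rT) * N(d2)
N(d1) = 0.69108540; N(d2) = 0.55779295
C = 0.8600 * 1.00000000 * 0.69108540 - 0.8100 * 0.94743211 * 0.55779295 = 0.1663


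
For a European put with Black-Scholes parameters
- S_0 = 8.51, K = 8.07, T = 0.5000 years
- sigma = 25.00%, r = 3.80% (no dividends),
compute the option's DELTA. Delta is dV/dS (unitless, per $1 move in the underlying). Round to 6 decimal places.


Answer: Delta = -0.309883

Derivation:
d1 = 0.4961822607; d2 = 0.3194055654
phi(d1) = 0.3527354448; exp(-qT) = 1.0000000000; exp(-rT) = 0.9811793622
N(-d1) = 0.3098829128
Delta = -exp(-qT) * N(-d1) = -1.0000000000 * 0.3098829128 = -0.309883


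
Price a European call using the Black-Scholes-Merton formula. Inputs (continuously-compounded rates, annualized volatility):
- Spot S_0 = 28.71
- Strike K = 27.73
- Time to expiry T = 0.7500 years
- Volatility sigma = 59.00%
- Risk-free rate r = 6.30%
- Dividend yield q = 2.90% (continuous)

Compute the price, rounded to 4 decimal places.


d1 = (ln(S/K) + (r - q + 0.5*sigma^2) * T) / (sigma * sqrt(T)) = 0.37335605
d2 = d1 - sigma * sqrt(T) = -0.13759894
exp(-rT) = 0.95384891; exp(-qT) = 0.97848483
C = S_0 * exp(-qT) * N(d1) - K * exp(-rT) * N(d2)
N(d1) = 0.64555827; N(d2) = 0.44527870
C = 28.7100 * 0.97848483 * 0.64555827 - 27.7300 * 0.95384891 * 0.44527870 = 6.3575

Answer: Price = 6.3575


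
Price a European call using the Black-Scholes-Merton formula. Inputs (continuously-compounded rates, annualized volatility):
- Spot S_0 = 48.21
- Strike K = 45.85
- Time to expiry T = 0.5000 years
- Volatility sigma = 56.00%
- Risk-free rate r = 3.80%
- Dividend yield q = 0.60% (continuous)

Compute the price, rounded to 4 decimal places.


Answer: Price = 8.9418

Derivation:
d1 = (ln(S/K) + (r - q + 0.5*sigma^2) * T) / (sigma * sqrt(T)) = 0.36514810
d2 = d1 - sigma * sqrt(T) = -0.03083170
exp(-rT) = 0.98117936; exp(-qT) = 0.99700450
C = S_0 * exp(-qT) * N(d1) - K * exp(-rT) * N(d2)
N(d1) = 0.64249957; N(d2) = 0.48770188
C = 48.2100 * 0.99700450 * 0.64249957 - 45.8500 * 0.98117936 * 0.48770188 = 8.9418


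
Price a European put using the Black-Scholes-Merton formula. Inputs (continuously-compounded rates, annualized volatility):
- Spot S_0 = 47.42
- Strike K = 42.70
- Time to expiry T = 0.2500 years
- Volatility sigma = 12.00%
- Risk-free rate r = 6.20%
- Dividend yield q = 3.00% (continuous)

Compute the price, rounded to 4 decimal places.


d1 = (ln(S/K) + (r - q + 0.5*sigma^2) * T) / (sigma * sqrt(T)) = 1.91075267
d2 = d1 - sigma * sqrt(T) = 1.85075267
exp(-rT) = 0.98461951; exp(-qT) = 0.99252805
P = K * exp(-rT) * N(-d2) - S_0 * exp(-qT) * N(-d1)
N(-d1) = 0.02801819; N(-d2) = 0.03210257
P = 42.7000 * 0.98461951 * 0.03210257 - 47.4200 * 0.99252805 * 0.02801819 = 0.0310

Answer: Price = 0.0310


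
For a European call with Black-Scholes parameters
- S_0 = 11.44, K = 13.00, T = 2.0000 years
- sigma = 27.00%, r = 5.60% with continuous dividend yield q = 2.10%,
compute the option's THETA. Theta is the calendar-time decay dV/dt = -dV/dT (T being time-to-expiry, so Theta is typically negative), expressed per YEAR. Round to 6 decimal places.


d1 = 0.0394582044; d2 = -0.3423794575
phi(d1) = 0.3986318347; exp(-qT) = 0.9588697806; exp(-rT) = 0.8940442575
Theta = -S*exp(-qT)*phi(d1)*sigma/(2*sqrt(T)) - r*K*exp(-rT)*N(d2) + q*S*exp(-qT)*N(d1)
N(d1) = 0.5157374622; N(d2) = 0.3660326730; sqrt(T) = 1.4142135624
Term 1 = -11.4400 * 0.9588697806 * 0.3986318347 * 0.2700 / (2 * 1.4142135624) = -0.4174230292
Term 2 = -0.0560 * 13.0000 * 0.8940442575 * 0.3660326730 = -0.2382375700
Term 3 = 0.0210 * 11.4400 * 0.9588697806 * 0.5157374622 = 0.1188047022
Theta = -0.4174230292 + (-0.2382375700) + (0.1188047022) = -0.536856

Answer: Theta = -0.536856


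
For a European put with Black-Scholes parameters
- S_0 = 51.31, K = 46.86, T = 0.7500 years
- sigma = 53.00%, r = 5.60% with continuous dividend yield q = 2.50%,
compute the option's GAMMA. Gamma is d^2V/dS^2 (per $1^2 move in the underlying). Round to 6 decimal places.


d1 = 0.4778036052; d2 = 0.0188101412
phi(d1) = 0.3559066948; exp(-qT) = 0.9814246877; exp(-rT) = 0.9588697806
Gamma = exp(-qT) * phi(d1) / (S * sigma * sqrt(T)) = 0.9814246877 * 0.3559066948 / (51.3100 * 0.5300 * 0.8660254038) = 0.014831

Answer: Gamma = 0.014831


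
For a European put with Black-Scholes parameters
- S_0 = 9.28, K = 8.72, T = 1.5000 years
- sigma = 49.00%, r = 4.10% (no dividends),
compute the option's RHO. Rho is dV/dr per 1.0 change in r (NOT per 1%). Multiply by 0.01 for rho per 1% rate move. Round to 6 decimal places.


Answer: Rho = -6.609837

Derivation:
d1 = 0.5062567223; d2 = -0.0938682647
phi(d1) = 0.3509587908; exp(-qT) = 1.0000000000; exp(-rT) = 0.9403529457
N(-d2) = 0.5373930982
Rho = -K*T*exp(-rT)*N(-d2) = -8.7200 * 1.5000 * 0.9403529457 * 0.5373930982 = -6.609837


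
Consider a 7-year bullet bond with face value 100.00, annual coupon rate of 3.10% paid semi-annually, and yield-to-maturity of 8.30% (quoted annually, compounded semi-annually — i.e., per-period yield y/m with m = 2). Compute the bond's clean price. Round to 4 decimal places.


Coupon per period c = face * coupon_rate / m = 1.550000
Periods per year m = 2; per-period yield y/m = 0.041500
Number of cashflows N = 14
Cashflows (t years, CF_t, discount factor 1/(1+y/m)^(m*t), PV):
  t = 0.5000: CF_t = 1.550000, DF = 0.960154, PV = 1.488238
  t = 1.0000: CF_t = 1.550000, DF = 0.921895, PV = 1.428937
  t = 1.5000: CF_t = 1.550000, DF = 0.885161, PV = 1.371999
  t = 2.0000: CF_t = 1.550000, DF = 0.849890, PV = 1.317330
  t = 2.5000: CF_t = 1.550000, DF = 0.816025, PV = 1.264839
  t = 3.0000: CF_t = 1.550000, DF = 0.783510, PV = 1.214440
  t = 3.5000: CF_t = 1.550000, DF = 0.752290, PV = 1.166049
  t = 4.0000: CF_t = 1.550000, DF = 0.722314, PV = 1.119586
  t = 4.5000: CF_t = 1.550000, DF = 0.693532, PV = 1.074975
  t = 5.0000: CF_t = 1.550000, DF = 0.665897, PV = 1.032141
  t = 5.5000: CF_t = 1.550000, DF = 0.639364, PV = 0.991014
  t = 6.0000: CF_t = 1.550000, DF = 0.613887, PV = 0.951525
  t = 6.5000: CF_t = 1.550000, DF = 0.589426, PV = 0.913611
  t = 7.0000: CF_t = 101.550000, DF = 0.565940, PV = 57.471177
Price P = sum_t PV_t = 72.805861

Answer: Price = 72.8059


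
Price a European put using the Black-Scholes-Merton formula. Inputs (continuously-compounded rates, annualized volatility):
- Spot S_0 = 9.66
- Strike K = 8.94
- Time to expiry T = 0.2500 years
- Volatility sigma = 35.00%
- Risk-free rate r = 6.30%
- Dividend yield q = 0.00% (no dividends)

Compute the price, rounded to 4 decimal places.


Answer: Price = 0.3026

Derivation:
d1 = (ln(S/K) + (r - q + 0.5*sigma^2) * T) / (sigma * sqrt(T)) = 0.62011748
d2 = d1 - sigma * sqrt(T) = 0.44511748
exp(-rT) = 0.98437338; exp(-qT) = 1.00000000
P = K * exp(-rT) * N(-d2) - S_0 * exp(-qT) * N(-d1)
N(-d1) = 0.26759022; N(-d2) = 0.32811743
P = 8.9400 * 0.98437338 * 0.32811743 - 9.6600 * 1.00000000 * 0.26759022 = 0.3026


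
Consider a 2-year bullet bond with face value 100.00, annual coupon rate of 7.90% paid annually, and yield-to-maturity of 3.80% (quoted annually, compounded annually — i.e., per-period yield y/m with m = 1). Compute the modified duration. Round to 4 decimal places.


Coupon per period c = face * coupon_rate / m = 7.900000
Periods per year m = 1; per-period yield y/m = 0.038000
Number of cashflows N = 2
Cashflows (t years, CF_t, discount factor 1/(1+y/m)^(m*t), PV):
  t = 1.0000: CF_t = 7.900000, DF = 0.963391, PV = 7.610790
  t = 2.0000: CF_t = 107.900000, DF = 0.928122, PV = 100.144416
Price P = sum_t PV_t = 107.755206
First compute Macaulay numerator sum_t t * PV_t:
  t * PV_t at t = 1.0000: 7.610790
  t * PV_t at t = 2.0000: 200.288832
Macaulay duration D = 207.899622 / 107.755206 = 1.929370
Modified duration = D / (1 + y/m) = 1.929370 / (1 + 0.038000) = 1.858738

Answer: Modified duration = 1.8587


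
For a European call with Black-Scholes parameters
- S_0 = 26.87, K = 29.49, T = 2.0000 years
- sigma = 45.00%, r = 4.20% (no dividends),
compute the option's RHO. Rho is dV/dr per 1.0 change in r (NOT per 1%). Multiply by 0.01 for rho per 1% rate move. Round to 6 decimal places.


d1 = 0.3039918046; d2 = -0.3324042985
phi(d1) = 0.3809283262; exp(-qT) = 1.0000000000; exp(-rT) = 0.9194312561
N(d2) = 0.3697919966
Rho = K*T*exp(-rT)*N(d2) = 29.4900 * 2.0000 * 0.9194312561 * 0.3697919966 = 20.053101

Answer: Rho = 20.053101


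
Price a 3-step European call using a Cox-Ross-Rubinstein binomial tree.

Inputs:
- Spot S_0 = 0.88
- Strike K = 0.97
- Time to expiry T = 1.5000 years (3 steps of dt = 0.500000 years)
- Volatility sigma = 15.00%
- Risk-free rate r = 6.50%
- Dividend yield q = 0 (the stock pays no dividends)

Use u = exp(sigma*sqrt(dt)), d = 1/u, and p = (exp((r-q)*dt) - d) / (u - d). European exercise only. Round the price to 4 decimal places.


dt = T/N = 0.500000
u = exp(sigma*sqrt(dt)) = 1.111895; d = 1/u = 0.899365
p = (exp((r-q)*dt) - d) / (u - d) = 0.628940
Discount per step: exp(-r*dt) = 0.968022
Stock lattice S(k, i) with i counting down-moves:
  k=0: S(0,0) = 0.8800
  k=1: S(1,0) = 0.9785; S(1,1) = 0.7914
  k=2: S(2,0) = 1.0880; S(2,1) = 0.8800; S(2,2) = 0.7118
  k=3: S(3,0) = 1.2097; S(3,1) = 0.9785; S(3,2) = 0.7914; S(3,3) = 0.6402
Terminal payoffs V(N, i) = max(S_T - K, 0):
  V(3,0) = 0.239691; V(3,1) = 0.008468; V(3,2) = 0.000000; V(3,3) = 0.000000
Backward induction: V(k, i) = exp(-r*dt) * [p * V(k+1, i) + (1-p) * V(k+1, i+1)].
  V(2,0) = exp(-r*dt) * [p*0.239691 + (1-p)*0.008468] = 0.148972
  V(2,1) = exp(-r*dt) * [p*0.008468 + (1-p)*0.000000] = 0.005155
  V(2,2) = exp(-r*dt) * [p*0.000000 + (1-p)*0.000000] = 0.000000
  V(1,0) = exp(-r*dt) * [p*0.148972 + (1-p)*0.005155] = 0.092550
  V(1,1) = exp(-r*dt) * [p*0.005155 + (1-p)*0.000000] = 0.003139
  V(0,0) = exp(-r*dt) * [p*0.092550 + (1-p)*0.003139] = 0.057475

Answer: Price = V(0,0) = 0.0575


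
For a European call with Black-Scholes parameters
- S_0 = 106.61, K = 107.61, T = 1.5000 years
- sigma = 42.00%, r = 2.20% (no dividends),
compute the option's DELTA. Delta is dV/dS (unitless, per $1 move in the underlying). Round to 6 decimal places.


d1 = 0.3031996595; d2 = -0.2111931865
phi(d1) = 0.3810199474; exp(-qT) = 1.0000000000; exp(-rT) = 0.9675385596
N(d1) = 0.6191311458
Delta = exp(-qT) * N(d1) = 1.0000000000 * 0.6191311458 = 0.619131

Answer: Delta = 0.619131


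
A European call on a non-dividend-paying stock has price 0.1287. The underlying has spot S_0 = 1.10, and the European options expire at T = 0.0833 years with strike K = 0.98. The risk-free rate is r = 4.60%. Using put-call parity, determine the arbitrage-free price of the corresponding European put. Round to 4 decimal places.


Put-call parity: C - P = S_0 * exp(-qT) - K * exp(-rT).
S_0 * exp(-qT) = 1.1000 * 1.00000000 = 1.10000000
K * exp(-rT) = 0.9800 * 0.99617553 = 0.97625202
P = C - S*exp(-qT) + K*exp(-rT)
P = 0.1287 - 1.10000000 + 0.97625202 = 0.0050

Answer: Put price = 0.0050


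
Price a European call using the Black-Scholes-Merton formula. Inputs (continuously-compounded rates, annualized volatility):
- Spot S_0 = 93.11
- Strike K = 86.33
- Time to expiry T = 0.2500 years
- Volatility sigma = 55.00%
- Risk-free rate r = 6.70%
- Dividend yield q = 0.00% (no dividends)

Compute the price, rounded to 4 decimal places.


Answer: Price = 14.3807

Derivation:
d1 = (ln(S/K) + (r - q + 0.5*sigma^2) * T) / (sigma * sqrt(T)) = 0.47333428
d2 = d1 - sigma * sqrt(T) = 0.19833428
exp(-rT) = 0.98338950; exp(-qT) = 1.00000000
C = S_0 * exp(-qT) * N(d1) - K * exp(-rT) * N(d2)
N(d1) = 0.68201265; N(d2) = 0.57860823
C = 93.1100 * 1.00000000 * 0.68201265 - 86.3300 * 0.98338950 * 0.57860823 = 14.3807


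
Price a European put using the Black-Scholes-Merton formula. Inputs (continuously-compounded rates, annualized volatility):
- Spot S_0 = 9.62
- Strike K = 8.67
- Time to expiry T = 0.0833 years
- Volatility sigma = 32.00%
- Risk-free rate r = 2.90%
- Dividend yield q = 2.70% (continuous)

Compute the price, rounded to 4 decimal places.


Answer: Price = 0.0546

Derivation:
d1 = (ln(S/K) + (r - q + 0.5*sigma^2) * T) / (sigma * sqrt(T)) = 1.17377534
d2 = d1 - sigma * sqrt(T) = 1.08141778
exp(-rT) = 0.99758722; exp(-qT) = 0.99775343
P = K * exp(-rT) * N(-d2) - S_0 * exp(-qT) * N(-d1)
N(-d1) = 0.12024251; N(-d2) = 0.13975566
P = 8.6700 * 0.99758722 * 0.13975566 - 9.6200 * 0.99775343 * 0.12024251 = 0.0546


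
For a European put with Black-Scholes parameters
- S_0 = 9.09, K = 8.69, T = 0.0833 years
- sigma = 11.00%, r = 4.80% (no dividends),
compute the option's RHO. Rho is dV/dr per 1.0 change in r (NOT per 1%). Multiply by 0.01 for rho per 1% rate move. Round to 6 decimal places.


d1 = 1.5592940997; d2 = 1.5275461863
phi(d1) = 0.1182874526; exp(-qT) = 1.0000000000; exp(-rT) = 0.9960095830
N(-d2) = 0.0633126258
Rho = -K*T*exp(-rT)*N(-d2) = -8.6900 * 0.0833 * 0.9960095830 * 0.0633126258 = -0.045648

Answer: Rho = -0.045648


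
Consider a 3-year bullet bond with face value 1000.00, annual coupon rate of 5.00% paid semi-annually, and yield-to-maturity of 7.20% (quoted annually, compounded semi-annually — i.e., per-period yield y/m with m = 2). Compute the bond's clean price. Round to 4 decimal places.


Answer: Price = 941.5780

Derivation:
Coupon per period c = face * coupon_rate / m = 25.000000
Periods per year m = 2; per-period yield y/m = 0.036000
Number of cashflows N = 6
Cashflows (t years, CF_t, discount factor 1/(1+y/m)^(m*t), PV):
  t = 0.5000: CF_t = 25.000000, DF = 0.965251, PV = 24.131274
  t = 1.0000: CF_t = 25.000000, DF = 0.931709, PV = 23.292736
  t = 1.5000: CF_t = 25.000000, DF = 0.899333, PV = 22.483336
  t = 2.0000: CF_t = 25.000000, DF = 0.868082, PV = 21.702061
  t = 2.5000: CF_t = 25.000000, DF = 0.837917, PV = 20.947936
  t = 3.0000: CF_t = 1025.000000, DF = 0.808801, PV = 829.020620
Price P = sum_t PV_t = 941.577963


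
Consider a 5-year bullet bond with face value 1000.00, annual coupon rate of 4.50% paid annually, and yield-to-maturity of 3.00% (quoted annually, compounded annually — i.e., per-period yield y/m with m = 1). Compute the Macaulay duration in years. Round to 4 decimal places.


Coupon per period c = face * coupon_rate / m = 45.000000
Periods per year m = 1; per-period yield y/m = 0.030000
Number of cashflows N = 5
Cashflows (t years, CF_t, discount factor 1/(1+y/m)^(m*t), PV):
  t = 1.0000: CF_t = 45.000000, DF = 0.970874, PV = 43.689320
  t = 2.0000: CF_t = 45.000000, DF = 0.942596, PV = 42.416816
  t = 3.0000: CF_t = 45.000000, DF = 0.915142, PV = 41.181375
  t = 4.0000: CF_t = 45.000000, DF = 0.888487, PV = 39.981917
  t = 5.0000: CF_t = 1045.000000, DF = 0.862609, PV = 901.426180
Price P = sum_t PV_t = 1068.695608
Macaulay numerator sum_t t * PV_t:
  t * PV_t at t = 1.0000: 43.689320
  t * PV_t at t = 2.0000: 84.833632
  t * PV_t at t = 3.0000: 123.544124
  t * PV_t at t = 4.0000: 159.927669
  t * PV_t at t = 5.0000: 4507.130898
Macaulay duration D = (sum_t t * PV_t) / P = 4919.125643 / 1068.695608 = 4.602925

Answer: Macaulay duration = 4.6029 years


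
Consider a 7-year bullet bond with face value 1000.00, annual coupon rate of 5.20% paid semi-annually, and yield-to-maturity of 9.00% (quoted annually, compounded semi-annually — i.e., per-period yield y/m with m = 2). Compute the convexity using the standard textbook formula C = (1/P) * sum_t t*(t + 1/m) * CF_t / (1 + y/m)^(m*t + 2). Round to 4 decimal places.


Answer: Convexity = 37.4149

Derivation:
Coupon per period c = face * coupon_rate / m = 26.000000
Periods per year m = 2; per-period yield y/m = 0.045000
Number of cashflows N = 14
Cashflows (t years, CF_t, discount factor 1/(1+y/m)^(m*t), PV):
  t = 0.5000: CF_t = 26.000000, DF = 0.956938, PV = 24.880383
  t = 1.0000: CF_t = 26.000000, DF = 0.915730, PV = 23.808979
  t = 1.5000: CF_t = 26.000000, DF = 0.876297, PV = 22.783712
  t = 2.0000: CF_t = 26.000000, DF = 0.838561, PV = 21.802595
  t = 2.5000: CF_t = 26.000000, DF = 0.802451, PV = 20.863727
  t = 3.0000: CF_t = 26.000000, DF = 0.767896, PV = 19.965289
  t = 3.5000: CF_t = 26.000000, DF = 0.734828, PV = 19.105540
  t = 4.0000: CF_t = 26.000000, DF = 0.703185, PV = 18.282813
  t = 4.5000: CF_t = 26.000000, DF = 0.672904, PV = 17.495515
  t = 5.0000: CF_t = 26.000000, DF = 0.643928, PV = 16.742120
  t = 5.5000: CF_t = 26.000000, DF = 0.616199, PV = 16.021167
  t = 6.0000: CF_t = 26.000000, DF = 0.589664, PV = 15.331260
  t = 6.5000: CF_t = 26.000000, DF = 0.564272, PV = 14.671063
  t = 7.0000: CF_t = 1026.000000, DF = 0.539973, PV = 554.012157
Price P = sum_t PV_t = 805.766320
Convexity numerator sum_t t*(t + 1/m) * CF_t / (1+y/m)^(m*t + 2):
  t = 0.5000: term = 11.391856
  t = 1.0000: term = 32.703892
  t = 1.5000: term = 62.591182
  t = 2.0000: term = 99.826446
  t = 2.5000: term = 143.291549
  t = 3.0000: term = 191.969540
  t = 3.5000: term = 244.937212
  t = 4.0000: term = 301.358155
  t = 4.5000: term = 360.476262
  t = 5.0000: term = 421.609663
  t = 5.5000: term = 484.145068
  t = 6.0000: term = 547.532482
  t = 6.5000: term = 611.280283
  t = 7.0000: term = 26634.590072
Convexity = (1/P) * sum = 30147.703663 / 805.766320 = 37.414946


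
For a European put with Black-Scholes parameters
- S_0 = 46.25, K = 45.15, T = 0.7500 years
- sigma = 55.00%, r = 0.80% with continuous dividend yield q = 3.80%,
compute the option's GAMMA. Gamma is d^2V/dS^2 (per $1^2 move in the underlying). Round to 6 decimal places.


Answer: Gamma = 0.017095

Derivation:
d1 = 0.2414556172; d2 = -0.2348583549
phi(d1) = 0.3874808151; exp(-qT) = 0.9719022941; exp(-rT) = 0.9940179641
Gamma = exp(-qT) * phi(d1) / (S * sigma * sqrt(T)) = 0.9719022941 * 0.3874808151 / (46.2500 * 0.5500 * 0.8660254038) = 0.017095


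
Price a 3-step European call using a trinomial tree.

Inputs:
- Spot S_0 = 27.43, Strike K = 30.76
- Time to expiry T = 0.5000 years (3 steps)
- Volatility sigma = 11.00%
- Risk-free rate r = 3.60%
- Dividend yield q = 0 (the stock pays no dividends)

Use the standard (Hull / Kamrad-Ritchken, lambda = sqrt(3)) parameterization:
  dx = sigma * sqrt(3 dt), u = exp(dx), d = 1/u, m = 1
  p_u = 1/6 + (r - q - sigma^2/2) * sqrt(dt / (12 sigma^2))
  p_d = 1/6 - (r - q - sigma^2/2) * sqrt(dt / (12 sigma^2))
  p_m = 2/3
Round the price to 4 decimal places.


Answer: Price = V(0,0) = 0.1298

Derivation:
dt = T/N = 0.166667; dx = sigma*sqrt(3*dt) = 0.077782
u = exp(dx) = 1.080887; d = 1/u = 0.925166
p_u = 0.198754, p_m = 0.666667, p_d = 0.134579
Discount per step: exp(-r*dt) = 0.994018
Stock lattice S(k, j) with j the centered position index:
  k=0: S(0,+0) = 27.4300
  k=1: S(1,-1) = 25.3773; S(1,+0) = 27.4300; S(1,+1) = 29.6487
  k=2: S(2,-2) = 23.4782; S(2,-1) = 25.3773; S(2,+0) = 27.4300; S(2,+1) = 29.6487; S(2,+2) = 32.0469
  k=3: S(3,-3) = 21.7213; S(3,-2) = 23.4782; S(3,-1) = 25.3773; S(3,+0) = 27.4300; S(3,+1) = 29.6487; S(3,+2) = 32.0469; S(3,+3) = 34.6391
Terminal payoffs V(N, j) = max(S_T - K, 0):
  V(3,-3) = 0.000000; V(3,-2) = 0.000000; V(3,-1) = 0.000000; V(3,+0) = 0.000000; V(3,+1) = 0.000000; V(3,+2) = 1.286911; V(3,+3) = 3.879081
Backward induction: V(k, j) = exp(-r*dt) * [p_u * V(k+1, j+1) + p_m * V(k+1, j) + p_d * V(k+1, j-1)]
  V(2,-2) = exp(-r*dt) * [p_u*0.000000 + p_m*0.000000 + p_d*0.000000] = 0.000000
  V(2,-1) = exp(-r*dt) * [p_u*0.000000 + p_m*0.000000 + p_d*0.000000] = 0.000000
  V(2,+0) = exp(-r*dt) * [p_u*0.000000 + p_m*0.000000 + p_d*0.000000] = 0.000000
  V(2,+1) = exp(-r*dt) * [p_u*1.286911 + p_m*0.000000 + p_d*0.000000] = 0.254249
  V(2,+2) = exp(-r*dt) * [p_u*3.879081 + p_m*1.286911 + p_d*0.000000] = 1.619180
  V(1,-1) = exp(-r*dt) * [p_u*0.000000 + p_m*0.000000 + p_d*0.000000] = 0.000000
  V(1,+0) = exp(-r*dt) * [p_u*0.254249 + p_m*0.000000 + p_d*0.000000] = 0.050231
  V(1,+1) = exp(-r*dt) * [p_u*1.619180 + p_m*0.254249 + p_d*0.000000] = 0.488379
  V(0,+0) = exp(-r*dt) * [p_u*0.488379 + p_m*0.050231 + p_d*0.000000] = 0.129774


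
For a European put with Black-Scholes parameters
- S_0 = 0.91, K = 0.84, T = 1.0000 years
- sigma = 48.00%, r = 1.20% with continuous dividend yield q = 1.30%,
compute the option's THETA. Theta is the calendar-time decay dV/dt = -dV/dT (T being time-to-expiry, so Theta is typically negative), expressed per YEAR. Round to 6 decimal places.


Answer: Theta = -0.077967

Derivation:
d1 = 0.4046723077; d2 = -0.0753276923
phi(d1) = 0.3675785023; exp(-qT) = 0.9870841350; exp(-rT) = 0.9880717129
Theta = -S*exp(-qT)*phi(d1)*sigma/(2*sqrt(T)) + r*K*exp(-rT)*N(-d2) - q*S*exp(-qT)*N(-d1)
N(-d1) = 0.3428592001; N(-d2) = 0.5300230056; sqrt(T) = 1.0000000000
Term 1 = -0.9100 * 0.9870841350 * 0.3675785023 * 0.4800 / (2 * 1.0000000000) = -0.0792422703
Term 2 = 0.0120 * 0.8400 * 0.9880717129 * 0.5300230056 = 0.0052789034
Term 3 = -0.0130 * 0.9100 * 0.9870841350 * 0.3428592001 = -0.0040036373
Theta = -0.0792422703 + (0.0052789034) + (-0.0040036373) = -0.077967


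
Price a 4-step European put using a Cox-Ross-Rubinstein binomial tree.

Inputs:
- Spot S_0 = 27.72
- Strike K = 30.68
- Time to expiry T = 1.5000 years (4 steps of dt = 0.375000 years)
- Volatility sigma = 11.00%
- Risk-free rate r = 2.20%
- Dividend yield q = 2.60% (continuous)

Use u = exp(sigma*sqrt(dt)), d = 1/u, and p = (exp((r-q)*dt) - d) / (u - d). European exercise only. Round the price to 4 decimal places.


dt = T/N = 0.375000
u = exp(sigma*sqrt(dt)) = 1.069682; d = 1/u = 0.934858
p = (exp((r-q)*dt) - d) / (u - d) = 0.472049
Discount per step: exp(-r*dt) = 0.991784
Stock lattice S(k, i) with i counting down-moves:
  k=0: S(0,0) = 27.7200
  k=1: S(1,0) = 29.6516; S(1,1) = 25.9143
  k=2: S(2,0) = 31.7177; S(2,1) = 27.7200; S(2,2) = 24.2261
  k=3: S(3,0) = 33.9279; S(3,1) = 29.6516; S(3,2) = 25.9143; S(3,3) = 22.6480
  k=4: S(4,0) = 36.2920; S(4,1) = 31.7177; S(4,2) = 27.7200; S(4,3) = 24.2261; S(4,4) = 21.1727
Terminal payoffs V(N, i) = max(K - S_T, 0):
  V(4,0) = 0.000000; V(4,1) = 0.000000; V(4,2) = 2.960000; V(4,3) = 6.453859; V(4,4) = 9.507349
Backward induction: V(k, i) = exp(-r*dt) * [p * V(k+1, i) + (1-p) * V(k+1, i+1)].
  V(3,0) = exp(-r*dt) * [p*0.000000 + (1-p)*0.000000] = 0.000000
  V(3,1) = exp(-r*dt) * [p*0.000000 + (1-p)*2.960000] = 1.549896
  V(3,2) = exp(-r*dt) * [p*2.960000 + (1-p)*6.453859] = 4.765112
  V(3,3) = exp(-r*dt) * [p*6.453859 + (1-p)*9.507349] = 7.999682
  V(2,0) = exp(-r*dt) * [p*0.000000 + (1-p)*1.549896] = 0.811546
  V(2,1) = exp(-r*dt) * [p*1.549896 + (1-p)*4.765112] = 3.220693
  V(2,2) = exp(-r*dt) * [p*4.765112 + (1-p)*7.999682] = 6.419626
  V(1,0) = exp(-r*dt) * [p*0.811546 + (1-p)*3.220693] = 2.066340
  V(1,1) = exp(-r*dt) * [p*3.220693 + (1-p)*6.419626] = 4.869236
  V(0,0) = exp(-r*dt) * [p*2.066340 + (1-p)*4.869236] = 3.516997

Answer: Price = V(0,0) = 3.5170


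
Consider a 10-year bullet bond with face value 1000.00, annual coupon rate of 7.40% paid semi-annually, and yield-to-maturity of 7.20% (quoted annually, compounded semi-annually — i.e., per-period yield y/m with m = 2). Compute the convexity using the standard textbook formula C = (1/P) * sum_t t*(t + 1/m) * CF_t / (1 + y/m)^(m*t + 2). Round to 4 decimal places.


Answer: Convexity = 62.9830

Derivation:
Coupon per period c = face * coupon_rate / m = 37.000000
Periods per year m = 2; per-period yield y/m = 0.036000
Number of cashflows N = 20
Cashflows (t years, CF_t, discount factor 1/(1+y/m)^(m*t), PV):
  t = 0.5000: CF_t = 37.000000, DF = 0.965251, PV = 35.714286
  t = 1.0000: CF_t = 37.000000, DF = 0.931709, PV = 34.473249
  t = 1.5000: CF_t = 37.000000, DF = 0.899333, PV = 33.275337
  t = 2.0000: CF_t = 37.000000, DF = 0.868082, PV = 32.119051
  t = 2.5000: CF_t = 37.000000, DF = 0.837917, PV = 31.002945
  t = 3.0000: CF_t = 37.000000, DF = 0.808801, PV = 29.925622
  t = 3.5000: CF_t = 37.000000, DF = 0.780696, PV = 28.885736
  t = 4.0000: CF_t = 37.000000, DF = 0.753567, PV = 27.881984
  t = 4.5000: CF_t = 37.000000, DF = 0.727381, PV = 26.913112
  t = 5.0000: CF_t = 37.000000, DF = 0.702106, PV = 25.977908
  t = 5.5000: CF_t = 37.000000, DF = 0.677708, PV = 25.075201
  t = 6.0000: CF_t = 37.000000, DF = 0.654158, PV = 24.203862
  t = 6.5000: CF_t = 37.000000, DF = 0.631427, PV = 23.362801
  t = 7.0000: CF_t = 37.000000, DF = 0.609486, PV = 22.550966
  t = 7.5000: CF_t = 37.000000, DF = 0.588307, PV = 21.767342
  t = 8.0000: CF_t = 37.000000, DF = 0.567863, PV = 21.010947
  t = 8.5000: CF_t = 37.000000, DF = 0.548131, PV = 20.280837
  t = 9.0000: CF_t = 37.000000, DF = 0.529084, PV = 19.576098
  t = 9.5000: CF_t = 37.000000, DF = 0.510699, PV = 18.895847
  t = 10.0000: CF_t = 1037.000000, DF = 0.492952, PV = 511.191529
Price P = sum_t PV_t = 1014.084659
Convexity numerator sum_t t*(t + 1/m) * CF_t / (1+y/m)^(m*t + 2):
  t = 0.5000: term = 16.637668
  t = 1.0000: term = 48.178576
  t = 1.5000: term = 93.008834
  t = 2.0000: term = 149.628112
  t = 2.5000: term = 216.643019
  t = 3.0000: term = 292.760837
  t = 3.5000: term = 376.783574
  t = 4.0000: term = 467.602339
  t = 4.5000: term = 564.192012
  t = 5.0000: term = 665.606191
  t = 5.5000: term = 770.972422
  t = 6.0000: term = 879.487670
  t = 6.5000: term = 990.414043
  t = 7.0000: term = 1103.074744
  t = 7.5000: term = 1216.850241
  t = 8.0000: term = 1331.174652
  t = 8.5000: term = 1445.532320
  t = 9.0000: term = 1559.454581
  t = 9.5000: term = 1672.516711
  t = 10.0000: term = 50009.606401
Convexity = (1/P) * sum = 63870.124949 / 1014.084659 = 62.983030
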